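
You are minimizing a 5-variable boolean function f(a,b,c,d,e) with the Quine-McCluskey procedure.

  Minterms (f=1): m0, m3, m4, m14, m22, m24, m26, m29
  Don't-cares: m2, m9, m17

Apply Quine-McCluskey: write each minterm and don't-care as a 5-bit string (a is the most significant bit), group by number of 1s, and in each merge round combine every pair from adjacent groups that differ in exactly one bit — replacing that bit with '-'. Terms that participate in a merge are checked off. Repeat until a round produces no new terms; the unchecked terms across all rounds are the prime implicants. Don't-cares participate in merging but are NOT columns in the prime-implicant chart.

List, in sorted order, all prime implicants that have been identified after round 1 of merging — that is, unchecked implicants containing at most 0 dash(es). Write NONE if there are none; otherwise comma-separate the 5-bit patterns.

Round 0: 00000✓ 00010✓ 00011✓ 00100✓ 01001 01110 10001 10110 11000✓ 11010✓ 11101
Round 1: 00-00 000-0 0001- 110-0
PIs = {00-00, 000-0, 0001-, 01001, 01110, 10001, 10110, 110-0, 11101}

01001, 01110, 10001, 10110, 11101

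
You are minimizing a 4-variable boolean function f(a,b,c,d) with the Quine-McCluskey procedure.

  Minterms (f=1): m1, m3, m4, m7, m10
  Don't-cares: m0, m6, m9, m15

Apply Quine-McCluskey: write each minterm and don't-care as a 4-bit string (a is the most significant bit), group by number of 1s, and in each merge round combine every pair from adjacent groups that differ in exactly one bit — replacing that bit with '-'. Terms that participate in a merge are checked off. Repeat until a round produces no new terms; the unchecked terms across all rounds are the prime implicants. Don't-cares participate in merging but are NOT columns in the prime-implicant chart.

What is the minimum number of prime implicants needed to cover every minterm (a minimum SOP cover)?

4

Round 0: 0000✓ 0001✓ 0011✓ 0100✓ 0110✓ 0111✓ 1001✓ 1010 1111✓
Round 1: -001 -111 0-00 0-11 00-1 000- 01-0 011-
PIs = {-001, -111, 0-00, 0-11, 00-1, 000-, 01-0, 011-, 1010}
Coverage chart:
  m1: -001,00-1,000-
  m3: 0-11,00-1
  m4: 0-00,01-0
  m7: -111,0-11,011-
  m10: 1010 ←essential
Essential: 1010
Petrick residual → -001, 0-00, 0-11
Min cover (4 terms): b'c'd + a'c'd' + a'cd + ab'cd'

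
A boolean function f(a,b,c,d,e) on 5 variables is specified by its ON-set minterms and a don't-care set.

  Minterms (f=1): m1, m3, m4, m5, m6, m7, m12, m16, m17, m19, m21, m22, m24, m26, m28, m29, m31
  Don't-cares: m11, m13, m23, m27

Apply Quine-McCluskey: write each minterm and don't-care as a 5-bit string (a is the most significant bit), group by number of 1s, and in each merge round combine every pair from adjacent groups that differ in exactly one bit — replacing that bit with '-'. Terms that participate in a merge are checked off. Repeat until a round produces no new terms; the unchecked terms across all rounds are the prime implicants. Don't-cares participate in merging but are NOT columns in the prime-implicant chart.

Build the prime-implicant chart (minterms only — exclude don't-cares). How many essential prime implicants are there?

[col 0] 00001*, 00011*, 00100*, 00101*, 00110*, 00111*, 01011*, 01100*, 01101*, 10000*, 10001*, 10011*, 10101*, 10110*, 10111*, 11000*, 11010*, 11011*, 11100*, 11101*, 11111*
[col 1] -0001*, -0011*, -0101*, -0110*, -0111*, -1011*, -1100*, -1101*, 0-011*, 0-100*, 0-101*, 00-01*, 00-11*, 000-1*, 001-0*, 001-1*, 0010-*, 0011-*, 0110-*, 1-000, 1-011*, 1-101*, 1-111*, 10-01*, 10-11*, 100-1*, 1000-, 101-1*, 1011-*, 11-00, 11-11*, 110-0, 1101-, 111-1*, 1110-*
[col 2] --011, --101, -0-01*, -0-11*, -00-1*, -01-1*, -011-, -110-, 0-10-, 00--1*, 001--, 1--11, 1-1-1, 10--1*
[col 3] -0--1
Prime implicants: --011, --101, -0--1, -011-, -110-, 0-10-, 001--, 1--11, 1-000, 1-1-1, 1000-, 11-00, 110-0, 1101-
PI chart (minterm → PIs covering it):
  1 | -0--1  (sole → essential)
  3 | --011,-0--1
  4 | 0-10-,001--
  5 | --101,-0--1,0-10-,001--
  6 | -011-,001--
  7 | -0--1,-011-,001--
  12 | -110-,0-10-
  16 | 1-000,1000-
  17 | -0--1,1000-
  19 | --011,-0--1,1--11
  21 | --101,-0--1,1-1-1
  22 | -011-  (sole → essential)
  24 | 1-000,11-00,110-0
  26 | 110-0,1101-
  28 | -110-,11-00
  29 | --101,-110-,1-1-1
  31 | 1--11,1-1-1
Essential prime implicants: -0--1, -011-

2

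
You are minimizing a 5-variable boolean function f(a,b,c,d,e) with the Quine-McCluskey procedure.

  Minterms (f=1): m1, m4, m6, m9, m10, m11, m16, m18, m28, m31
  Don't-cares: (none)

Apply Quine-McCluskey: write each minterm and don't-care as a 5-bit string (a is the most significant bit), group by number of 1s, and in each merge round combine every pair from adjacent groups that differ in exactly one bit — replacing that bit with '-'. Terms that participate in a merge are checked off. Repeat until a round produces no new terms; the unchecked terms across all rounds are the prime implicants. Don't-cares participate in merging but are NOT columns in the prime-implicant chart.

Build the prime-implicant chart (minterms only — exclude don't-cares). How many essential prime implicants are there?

Round 0: 00001✓ 00100✓ 00110✓ 01001✓ 01010✓ 01011✓ 10000✓ 10010✓ 11100 11111
Round 1: 0-001 001-0 010-1 0101- 100-0
PIs = {0-001, 001-0, 010-1, 0101-, 100-0, 11100, 11111}
Coverage chart:
  m1: 0-001 ←essential
  m4: 001-0 ←essential
  m6: 001-0 ←essential
  m9: 0-001,010-1
  m10: 0101- ←essential
  m11: 010-1,0101-
  m16: 100-0 ←essential
  m18: 100-0 ←essential
  m28: 11100 ←essential
  m31: 11111 ←essential
Essential: 0-001, 001-0, 0101-, 100-0, 11100, 11111

6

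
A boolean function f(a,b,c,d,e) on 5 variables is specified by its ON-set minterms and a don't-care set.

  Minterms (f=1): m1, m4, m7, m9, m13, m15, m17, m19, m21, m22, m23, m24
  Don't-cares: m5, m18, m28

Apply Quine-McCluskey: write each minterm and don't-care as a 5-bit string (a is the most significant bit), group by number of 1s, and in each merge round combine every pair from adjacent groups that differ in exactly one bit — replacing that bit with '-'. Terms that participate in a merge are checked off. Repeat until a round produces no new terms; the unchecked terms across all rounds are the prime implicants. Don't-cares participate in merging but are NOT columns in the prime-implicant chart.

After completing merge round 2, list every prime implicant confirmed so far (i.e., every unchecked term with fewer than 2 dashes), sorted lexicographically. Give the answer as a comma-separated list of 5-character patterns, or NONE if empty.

0010-, 11-00

size-2^0 implicants → 00001(✓)  00100(✓)  00101(✓)  00111(✓)  01001(✓)  01101(✓)  01111(✓)  10001(✓)  10010(✓)  10011(✓)  10101(✓)  10110(✓)  10111(✓)  11000(✓)  11100(✓)
size-2^1 implicants → -0001(✓)  -0101(✓)  -0111(✓)  0-001(✓)  0-101(✓)  0-111(✓)  00-01(✓)  001-1(✓)  0010-  01-01(✓)  011-1(✓)  10-01(✓)  10-10(✓)  10-11(✓)  100-1(✓)  1001-(✓)  101-1(✓)  1011-(✓)  11-00
size-2^2 implicants → -0-01  -01-1  0--01  0-1-1  10--1  10-1-
Unchecked terms (primes): -0-01, -01-1, 0--01, 0-1-1, 0010-, 10--1, 10-1-, 11-00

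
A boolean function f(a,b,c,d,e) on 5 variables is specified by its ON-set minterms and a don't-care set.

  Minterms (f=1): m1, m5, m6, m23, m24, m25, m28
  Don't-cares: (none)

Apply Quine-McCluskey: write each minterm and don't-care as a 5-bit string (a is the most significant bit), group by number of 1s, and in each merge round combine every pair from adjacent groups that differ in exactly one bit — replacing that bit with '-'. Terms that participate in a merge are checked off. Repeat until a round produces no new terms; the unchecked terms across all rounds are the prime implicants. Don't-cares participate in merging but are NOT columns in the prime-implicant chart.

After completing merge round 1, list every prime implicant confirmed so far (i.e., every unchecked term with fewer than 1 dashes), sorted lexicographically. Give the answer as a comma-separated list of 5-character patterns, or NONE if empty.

00110, 10111

size-2^0 implicants → 00001(✓)  00101(✓)  00110  10111  11000(✓)  11001(✓)  11100(✓)
size-2^1 implicants → 00-01  11-00  1100-
Unchecked terms (primes): 00-01, 00110, 10111, 11-00, 1100-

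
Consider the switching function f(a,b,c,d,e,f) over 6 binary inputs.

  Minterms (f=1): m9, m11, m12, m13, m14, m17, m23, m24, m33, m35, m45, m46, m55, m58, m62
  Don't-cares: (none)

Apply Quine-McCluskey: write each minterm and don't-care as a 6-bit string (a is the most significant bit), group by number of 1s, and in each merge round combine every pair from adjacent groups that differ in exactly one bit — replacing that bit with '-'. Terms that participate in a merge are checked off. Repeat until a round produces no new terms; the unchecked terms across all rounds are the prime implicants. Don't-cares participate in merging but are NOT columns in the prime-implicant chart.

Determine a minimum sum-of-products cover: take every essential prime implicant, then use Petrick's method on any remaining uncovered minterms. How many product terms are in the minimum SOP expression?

9

[col 0] 001001*, 001011*, 001100*, 001101*, 001110*, 010001, 010111*, 011000, 100001*, 100011*, 101101*, 101110*, 110111*, 111010*, 111110*
[col 1] -01101, -01110, -10111, 001-01, 0010-1, 0011-0, 00110-, 1-1110, 1000-1, 111-10
Prime implicants: -01101, -01110, -10111, 001-01, 0010-1, 0011-0, 00110-, 010001, 011000, 1-1110, 1000-1, 111-10
PI chart (minterm → PIs covering it):
  9 | 001-01,0010-1
  11 | 0010-1  (sole → essential)
  12 | 0011-0,00110-
  13 | -01101,001-01,00110-
  14 | -01110,0011-0
  17 | 010001  (sole → essential)
  23 | -10111  (sole → essential)
  24 | 011000  (sole → essential)
  33 | 1000-1  (sole → essential)
  35 | 1000-1  (sole → essential)
  45 | -01101  (sole → essential)
  46 | -01110,1-1110
  55 | -10111  (sole → essential)
  58 | 111-10  (sole → essential)
  62 | 1-1110,111-10
Essential prime implicants: -01101, -10111, 0010-1, 010001, 011000, 1000-1, 111-10
Petrick residual → -01110, 0011-0
Minimum SOP uses 9 PIs: b'cde'f + b'cdef' + bc'def + a'b'cd'f + a'b'cdf' + a'bc'd'e'f + a'bcd'e'f' + ab'c'd'f + abcef'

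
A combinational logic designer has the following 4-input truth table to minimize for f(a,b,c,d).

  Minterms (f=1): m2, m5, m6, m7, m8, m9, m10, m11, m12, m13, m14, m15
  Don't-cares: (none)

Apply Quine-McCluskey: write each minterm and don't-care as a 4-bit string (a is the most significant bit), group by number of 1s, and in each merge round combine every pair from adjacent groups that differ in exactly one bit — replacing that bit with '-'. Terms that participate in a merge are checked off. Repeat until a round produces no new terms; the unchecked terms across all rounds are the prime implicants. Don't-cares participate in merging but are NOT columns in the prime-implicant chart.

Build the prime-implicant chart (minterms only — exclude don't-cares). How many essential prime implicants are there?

3

size-2^0 implicants → 0010(✓)  0101(✓)  0110(✓)  0111(✓)  1000(✓)  1001(✓)  1010(✓)  1011(✓)  1100(✓)  1101(✓)  1110(✓)  1111(✓)
size-2^1 implicants → -010(✓)  -101(✓)  -110(✓)  -111(✓)  0-10(✓)  01-1(✓)  011-(✓)  1-00(✓)  1-01(✓)  1-10(✓)  1-11(✓)  10-0(✓)  10-1(✓)  100-(✓)  101-(✓)  11-0(✓)  11-1(✓)  110-(✓)  111-(✓)
size-2^2 implicants → --10  -1-1  -11-  1--0(✓)  1--1(✓)  1-0-(✓)  1-1-(✓)  10--(✓)  11--(✓)
size-2^3 implicants → 1---
Unchecked terms (primes): --10, -1-1, -11-, 1---
Minterm coverage:
  m2 ⊆ --10 [E]
  m5 ⊆ -1-1 [E]
  m6 ⊆ --10,-11-
  m7 ⊆ -1-1,-11-
  m8 ⊆ 1--- [E]
  m9 ⊆ 1--- [E]
  m10 ⊆ --10,1---
  m11 ⊆ 1--- [E]
  m12 ⊆ 1--- [E]
  m13 ⊆ -1-1,1---
  m14 ⊆ --10,-11-,1---
  m15 ⊆ -1-1,-11-,1---
E = {--10, -1-1, 1---}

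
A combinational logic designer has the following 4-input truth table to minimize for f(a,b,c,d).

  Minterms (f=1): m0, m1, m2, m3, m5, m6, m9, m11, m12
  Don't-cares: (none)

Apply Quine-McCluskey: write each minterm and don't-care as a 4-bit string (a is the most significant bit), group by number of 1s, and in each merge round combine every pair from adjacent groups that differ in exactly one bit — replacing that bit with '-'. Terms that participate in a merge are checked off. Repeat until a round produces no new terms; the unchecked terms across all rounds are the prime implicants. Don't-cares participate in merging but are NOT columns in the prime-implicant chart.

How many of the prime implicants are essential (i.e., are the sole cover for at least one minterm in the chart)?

Round 0: 0000✓ 0001✓ 0010✓ 0011✓ 0101✓ 0110✓ 1001✓ 1011✓ 1100
Round 1: -001✓ -011✓ 0-01 0-10 00-0✓ 00-1✓ 000-✓ 001-✓ 10-1✓
Round 2: -0-1 00--
PIs = {-0-1, 0-01, 0-10, 00--, 1100}
Coverage chart:
  m0: 00-- ←essential
  m1: -0-1,0-01,00--
  m2: 0-10,00--
  m3: -0-1,00--
  m5: 0-01 ←essential
  m6: 0-10 ←essential
  m9: -0-1 ←essential
  m11: -0-1 ←essential
  m12: 1100 ←essential
Essential: -0-1, 0-01, 0-10, 00--, 1100

5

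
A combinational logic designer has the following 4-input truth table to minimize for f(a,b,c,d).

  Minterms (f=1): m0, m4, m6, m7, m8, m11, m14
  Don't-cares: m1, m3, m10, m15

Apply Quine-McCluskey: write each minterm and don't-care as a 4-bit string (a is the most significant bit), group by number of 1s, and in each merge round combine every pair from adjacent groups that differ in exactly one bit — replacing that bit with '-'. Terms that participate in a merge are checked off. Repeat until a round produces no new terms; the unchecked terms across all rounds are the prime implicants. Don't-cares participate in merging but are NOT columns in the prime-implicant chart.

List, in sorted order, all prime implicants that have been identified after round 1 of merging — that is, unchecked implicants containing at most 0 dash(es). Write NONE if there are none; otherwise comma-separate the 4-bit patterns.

size-2^0 implicants → 0000(✓)  0001(✓)  0011(✓)  0100(✓)  0110(✓)  0111(✓)  1000(✓)  1010(✓)  1011(✓)  1110(✓)  1111(✓)
size-2^1 implicants → -000  -011(✓)  -110(✓)  -111(✓)  0-00  0-11(✓)  00-1  000-  01-0  011-(✓)  1-10(✓)  1-11(✓)  10-0  101-(✓)  111-(✓)
size-2^2 implicants → --11  -11-  1-1-
Unchecked terms (primes): --11, -000, -11-, 0-00, 00-1, 000-, 01-0, 1-1-, 10-0

NONE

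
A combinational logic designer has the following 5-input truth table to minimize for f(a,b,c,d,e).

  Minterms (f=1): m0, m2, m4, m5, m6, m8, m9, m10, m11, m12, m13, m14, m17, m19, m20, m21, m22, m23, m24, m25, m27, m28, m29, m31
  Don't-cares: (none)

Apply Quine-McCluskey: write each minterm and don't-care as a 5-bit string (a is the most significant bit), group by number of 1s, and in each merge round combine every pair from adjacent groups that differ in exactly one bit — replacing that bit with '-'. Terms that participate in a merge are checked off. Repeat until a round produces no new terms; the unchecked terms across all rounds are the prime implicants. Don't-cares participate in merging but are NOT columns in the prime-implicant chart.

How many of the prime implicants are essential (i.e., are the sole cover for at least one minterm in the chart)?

[col 0] 00000*, 00010*, 00100*, 00101*, 00110*, 01000*, 01001*, 01010*, 01011*, 01100*, 01101*, 01110*, 10001*, 10011*, 10100*, 10101*, 10110*, 10111*, 11000*, 11001*, 11011*, 11100*, 11101*, 11111*
[col 1] -0100*, -0101*, -0110*, -1000*, -1001*, -1011*, -1100*, -1101*, 0-000*, 0-010*, 0-100*, 0-101*, 0-110*, 00-00*, 00-10*, 000-0*, 001-0*, 0010-*, 01-00*, 01-01*, 01-10*, 010-0*, 010-1*, 0100-*, 0101-*, 011-0*, 0110-*, 1-001*, 1-011*, 1-100*, 1-101*, 1-111*, 10-01*, 10-11*, 100-1*, 101-0*, 101-1*, 1010-*, 1011-*, 11-00*, 11-01*, 11-11*, 110-1*, 1100-*, 111-1*, 1110-*
[col 2] --100*, --101*, -01-0, -010-*, -1-00*, -1-01*, -10-1, -100-*, -110-*, 0--00*, 0--10*, 0-0-0*, 0-1-0*, 0-10-*, 00--0*, 01--0*, 01-0-*, 010--, 1--01*, 1--11*, 1-0-1*, 1-1-1*, 1-10-*, 10--1*, 101--, 11--1*, 11-0-*
[col 3] --10-, -1-0-, 0---0, 1---1
Prime implicants: --10-, -01-0, -1-0-, -10-1, 0---0, 010--, 1---1, 101--
PI chart (minterm → PIs covering it):
  0 | 0---0  (sole → essential)
  2 | 0---0  (sole → essential)
  4 | --10-,-01-0,0---0
  5 | --10-  (sole → essential)
  6 | -01-0,0---0
  8 | -1-0-,0---0,010--
  9 | -1-0-,-10-1,010--
  10 | 0---0,010--
  11 | -10-1,010--
  12 | --10-,-1-0-,0---0
  13 | --10-,-1-0-
  14 | 0---0  (sole → essential)
  17 | 1---1  (sole → essential)
  19 | 1---1  (sole → essential)
  20 | --10-,-01-0,101--
  21 | --10-,1---1,101--
  22 | -01-0,101--
  23 | 1---1,101--
  24 | -1-0-  (sole → essential)
  25 | -1-0-,-10-1,1---1
  27 | -10-1,1---1
  28 | --10-,-1-0-
  29 | --10-,-1-0-,1---1
  31 | 1---1  (sole → essential)
Essential prime implicants: --10-, -1-0-, 0---0, 1---1

4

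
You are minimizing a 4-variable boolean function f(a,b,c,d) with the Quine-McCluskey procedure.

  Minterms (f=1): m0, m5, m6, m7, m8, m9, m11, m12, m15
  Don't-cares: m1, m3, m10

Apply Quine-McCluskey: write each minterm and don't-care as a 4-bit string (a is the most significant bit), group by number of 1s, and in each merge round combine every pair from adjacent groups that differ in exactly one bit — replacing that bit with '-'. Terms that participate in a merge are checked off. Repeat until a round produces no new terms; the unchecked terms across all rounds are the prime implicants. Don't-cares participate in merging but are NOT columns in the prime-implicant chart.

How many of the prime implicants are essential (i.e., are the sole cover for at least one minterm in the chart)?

Round 0: 0000✓ 0001✓ 0011✓ 0101✓ 0110✓ 0111✓ 1000✓ 1001✓ 1010✓ 1011✓ 1100✓ 1111✓
Round 1: -000✓ -001✓ -011✓ -111✓ 0-01✓ 0-11✓ 00-1✓ 000-✓ 01-1✓ 011- 1-00 1-11✓ 10-0✓ 10-1✓ 100-✓ 101-✓
Round 2: --11 -0-1 -00- 0--1 10--
PIs = {--11, -0-1, -00-, 0--1, 011-, 1-00, 10--}
Coverage chart:
  m0: -00- ←essential
  m5: 0--1 ←essential
  m6: 011- ←essential
  m7: --11,0--1,011-
  m8: -00-,1-00,10--
  m9: -0-1,-00-,10--
  m11: --11,-0-1,10--
  m12: 1-00 ←essential
  m15: --11 ←essential
Essential: --11, -00-, 0--1, 011-, 1-00

5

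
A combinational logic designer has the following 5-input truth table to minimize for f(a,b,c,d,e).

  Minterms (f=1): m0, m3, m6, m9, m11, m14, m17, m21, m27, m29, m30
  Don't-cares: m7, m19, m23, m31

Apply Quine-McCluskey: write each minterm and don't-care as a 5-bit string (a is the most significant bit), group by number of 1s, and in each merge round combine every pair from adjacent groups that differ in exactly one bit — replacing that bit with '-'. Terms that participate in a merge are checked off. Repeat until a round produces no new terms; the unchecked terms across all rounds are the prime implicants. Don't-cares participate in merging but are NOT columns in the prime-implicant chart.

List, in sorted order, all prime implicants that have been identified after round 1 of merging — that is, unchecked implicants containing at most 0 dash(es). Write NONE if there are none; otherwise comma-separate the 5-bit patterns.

size-2^0 implicants → 00000  00011(✓)  00110(✓)  00111(✓)  01001(✓)  01011(✓)  01110(✓)  10001(✓)  10011(✓)  10101(✓)  10111(✓)  11011(✓)  11101(✓)  11110(✓)  11111(✓)
size-2^1 implicants → -0011(✓)  -0111(✓)  -1011(✓)  -1110  0-011(✓)  0-110  00-11(✓)  0011-  010-1  1-011(✓)  1-101(✓)  1-111(✓)  10-01(✓)  10-11(✓)  100-1(✓)  101-1(✓)  11-11(✓)  111-1(✓)  1111-
size-2^2 implicants → --011  -0-11  1--11  1-1-1  10--1
Unchecked terms (primes): --011, -0-11, -1110, 0-110, 00000, 0011-, 010-1, 1--11, 1-1-1, 10--1, 1111-

00000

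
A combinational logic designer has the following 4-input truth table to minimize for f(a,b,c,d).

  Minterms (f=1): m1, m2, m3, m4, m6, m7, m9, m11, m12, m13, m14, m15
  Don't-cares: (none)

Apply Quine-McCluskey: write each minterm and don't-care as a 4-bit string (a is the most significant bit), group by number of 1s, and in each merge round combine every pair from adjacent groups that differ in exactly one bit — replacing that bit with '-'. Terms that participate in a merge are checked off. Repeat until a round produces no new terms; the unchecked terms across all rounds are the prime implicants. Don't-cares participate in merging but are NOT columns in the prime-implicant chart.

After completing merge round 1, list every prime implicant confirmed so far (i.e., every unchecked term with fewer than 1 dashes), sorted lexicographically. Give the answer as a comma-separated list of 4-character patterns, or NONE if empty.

NONE

[col 0] 0001*, 0010*, 0011*, 0100*, 0110*, 0111*, 1001*, 1011*, 1100*, 1101*, 1110*, 1111*
[col 1] -001*, -011*, -100*, -110*, -111*, 0-10*, 0-11*, 00-1*, 001-*, 01-0*, 011-*, 1-01*, 1-11*, 10-1*, 11-0*, 11-1*, 110-*, 111-*
[col 2] --11, -0-1, -1-0, -11-, 0-1-, 1--1, 11--
Prime implicants: --11, -0-1, -1-0, -11-, 0-1-, 1--1, 11--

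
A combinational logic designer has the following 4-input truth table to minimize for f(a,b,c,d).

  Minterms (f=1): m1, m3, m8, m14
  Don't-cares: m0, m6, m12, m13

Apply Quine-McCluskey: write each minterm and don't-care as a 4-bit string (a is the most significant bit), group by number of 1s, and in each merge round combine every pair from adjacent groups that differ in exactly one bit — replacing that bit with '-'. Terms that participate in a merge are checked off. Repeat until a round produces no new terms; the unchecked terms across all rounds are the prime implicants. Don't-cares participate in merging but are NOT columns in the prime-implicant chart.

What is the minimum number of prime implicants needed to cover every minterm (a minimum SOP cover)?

Round 0: 0000✓ 0001✓ 0011✓ 0110✓ 1000✓ 1100✓ 1101✓ 1110✓
Round 1: -000 -110 00-1 000- 1-00 11-0 110-
PIs = {-000, -110, 00-1, 000-, 1-00, 11-0, 110-}
Coverage chart:
  m1: 00-1,000-
  m3: 00-1 ←essential
  m8: -000,1-00
  m14: -110,11-0
Essential: 00-1
Petrick residual → -000, -110
Min cover (3 terms): b'c'd' + bcd' + a'b'd

3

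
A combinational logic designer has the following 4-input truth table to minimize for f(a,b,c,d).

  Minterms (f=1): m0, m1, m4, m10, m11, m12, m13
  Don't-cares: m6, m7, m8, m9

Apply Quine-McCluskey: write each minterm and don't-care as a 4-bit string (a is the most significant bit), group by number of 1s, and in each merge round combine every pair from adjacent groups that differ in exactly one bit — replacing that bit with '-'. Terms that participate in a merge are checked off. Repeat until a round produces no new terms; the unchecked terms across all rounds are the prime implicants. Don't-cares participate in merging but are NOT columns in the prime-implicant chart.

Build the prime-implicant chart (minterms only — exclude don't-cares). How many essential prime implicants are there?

3

size-2^0 implicants → 0000(✓)  0001(✓)  0100(✓)  0110(✓)  0111(✓)  1000(✓)  1001(✓)  1010(✓)  1011(✓)  1100(✓)  1101(✓)
size-2^1 implicants → -000(✓)  -001(✓)  -100(✓)  0-00(✓)  000-(✓)  01-0  011-  1-00(✓)  1-01(✓)  10-0(✓)  10-1(✓)  100-(✓)  101-(✓)  110-(✓)
size-2^2 implicants → --00  -00-  1-0-  10--
Unchecked terms (primes): --00, -00-, 01-0, 011-, 1-0-, 10--
Minterm coverage:
  m0 ⊆ --00,-00-
  m1 ⊆ -00- [E]
  m4 ⊆ --00,01-0
  m10 ⊆ 10-- [E]
  m11 ⊆ 10-- [E]
  m12 ⊆ --00,1-0-
  m13 ⊆ 1-0- [E]
E = {-00-, 1-0-, 10--}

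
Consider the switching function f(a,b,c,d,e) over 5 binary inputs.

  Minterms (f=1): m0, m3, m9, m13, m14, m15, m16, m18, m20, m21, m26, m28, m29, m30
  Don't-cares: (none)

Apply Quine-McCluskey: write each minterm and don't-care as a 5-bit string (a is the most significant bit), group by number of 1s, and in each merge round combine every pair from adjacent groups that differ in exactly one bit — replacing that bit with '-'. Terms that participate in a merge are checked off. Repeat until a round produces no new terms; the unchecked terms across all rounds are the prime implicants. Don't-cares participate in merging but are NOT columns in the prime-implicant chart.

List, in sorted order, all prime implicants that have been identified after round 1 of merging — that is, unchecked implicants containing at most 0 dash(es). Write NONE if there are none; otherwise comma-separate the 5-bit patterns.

00011

Round 0: 00000✓ 00011 01001✓ 01101✓ 01110✓ 01111✓ 10000✓ 10010✓ 10100✓ 10101✓ 11010✓ 11100✓ 11101✓ 11110✓
Round 1: -0000 -1101 -1110 01-01 011-1 0111- 1-010 1-100✓ 1-101✓ 10-00 100-0 1010-✓ 11-10 111-0 1110-✓
Round 2: 1-10-
PIs = {-0000, -1101, -1110, 00011, 01-01, 011-1, 0111-, 1-010, 1-10-, 10-00, 100-0, 11-10, 111-0}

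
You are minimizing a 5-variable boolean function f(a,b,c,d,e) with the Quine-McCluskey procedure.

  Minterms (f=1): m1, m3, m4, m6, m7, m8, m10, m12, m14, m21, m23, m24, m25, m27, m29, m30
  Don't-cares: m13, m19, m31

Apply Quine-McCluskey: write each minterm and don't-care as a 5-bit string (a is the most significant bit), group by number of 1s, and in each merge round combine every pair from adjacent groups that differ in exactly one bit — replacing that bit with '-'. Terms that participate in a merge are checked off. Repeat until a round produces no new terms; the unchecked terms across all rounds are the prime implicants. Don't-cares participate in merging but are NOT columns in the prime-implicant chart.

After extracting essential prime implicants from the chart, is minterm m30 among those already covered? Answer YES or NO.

NO

size-2^0 implicants → 00001(✓)  00011(✓)  00100(✓)  00110(✓)  00111(✓)  01000(✓)  01010(✓)  01100(✓)  01101(✓)  01110(✓)  10011(✓)  10101(✓)  10111(✓)  11000(✓)  11001(✓)  11011(✓)  11101(✓)  11110(✓)  11111(✓)
size-2^1 implicants → -0011(✓)  -0111(✓)  -1000  -1101  -1110  0-100(✓)  0-110(✓)  00-11(✓)  000-1  001-0(✓)  0011-  01-00(✓)  01-10(✓)  010-0(✓)  011-0(✓)  0110-  1-011(✓)  1-101(✓)  1-111(✓)  10-11(✓)  101-1(✓)  11-01(✓)  11-11(✓)  110-1(✓)  1100-  111-1(✓)  1111-
size-2^2 implicants → -0-11  0-1-0  01--0  1--11  1-1-1  11--1
Unchecked terms (primes): -0-11, -1000, -1101, -1110, 0-1-0, 000-1, 0011-, 01--0, 0110-, 1--11, 1-1-1, 11--1, 1100-, 1111-
Minterm coverage:
  m1 ⊆ 000-1 [E]
  m3 ⊆ -0-11,000-1
  m4 ⊆ 0-1-0 [E]
  m6 ⊆ 0-1-0,0011-
  m7 ⊆ -0-11,0011-
  m8 ⊆ -1000,01--0
  m10 ⊆ 01--0 [E]
  m12 ⊆ 0-1-0,01--0,0110-
  m14 ⊆ -1110,0-1-0,01--0
  m21 ⊆ 1-1-1 [E]
  m23 ⊆ -0-11,1--11,1-1-1
  m24 ⊆ -1000,1100-
  m25 ⊆ 11--1,1100-
  m27 ⊆ 1--11,11--1
  m29 ⊆ -1101,1-1-1,11--1
  m30 ⊆ -1110,1111-
E = {0-1-0, 000-1, 01--0, 1-1-1}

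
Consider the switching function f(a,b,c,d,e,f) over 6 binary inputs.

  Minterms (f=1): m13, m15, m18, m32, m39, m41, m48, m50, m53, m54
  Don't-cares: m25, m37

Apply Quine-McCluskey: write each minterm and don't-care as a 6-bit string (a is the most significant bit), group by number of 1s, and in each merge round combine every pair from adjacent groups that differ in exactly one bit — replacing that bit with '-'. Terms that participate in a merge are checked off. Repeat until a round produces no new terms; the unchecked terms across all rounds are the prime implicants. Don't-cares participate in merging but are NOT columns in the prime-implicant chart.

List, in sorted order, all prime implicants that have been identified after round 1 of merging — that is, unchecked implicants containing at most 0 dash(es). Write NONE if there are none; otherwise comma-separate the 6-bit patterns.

011001, 101001

[col 0] 001101*, 001111*, 010010*, 011001, 100000*, 100101*, 100111*, 101001, 110000*, 110010*, 110101*, 110110*
[col 1] -10010, 0011-1, 1-0000, 1-0101, 1001-1, 110-10, 1100-0
Prime implicants: -10010, 0011-1, 011001, 1-0000, 1-0101, 1001-1, 101001, 110-10, 1100-0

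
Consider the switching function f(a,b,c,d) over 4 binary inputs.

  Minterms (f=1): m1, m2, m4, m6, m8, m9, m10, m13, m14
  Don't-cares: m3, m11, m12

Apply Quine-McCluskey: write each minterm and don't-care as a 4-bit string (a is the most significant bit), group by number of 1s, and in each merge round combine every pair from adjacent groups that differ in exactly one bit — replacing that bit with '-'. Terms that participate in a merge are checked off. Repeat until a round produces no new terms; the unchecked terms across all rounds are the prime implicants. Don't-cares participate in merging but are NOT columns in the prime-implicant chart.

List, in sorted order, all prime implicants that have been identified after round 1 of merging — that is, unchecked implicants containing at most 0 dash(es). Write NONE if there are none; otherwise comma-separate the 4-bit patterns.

size-2^0 implicants → 0001(✓)  0010(✓)  0011(✓)  0100(✓)  0110(✓)  1000(✓)  1001(✓)  1010(✓)  1011(✓)  1100(✓)  1101(✓)  1110(✓)
size-2^1 implicants → -001(✓)  -010(✓)  -011(✓)  -100(✓)  -110(✓)  0-10(✓)  00-1(✓)  001-(✓)  01-0(✓)  1-00(✓)  1-01(✓)  1-10(✓)  10-0(✓)  10-1(✓)  100-(✓)  101-(✓)  11-0(✓)  110-(✓)
size-2^2 implicants → --10  -0-1  -01-  -1-0  1--0  1-0-  10--
Unchecked terms (primes): --10, -0-1, -01-, -1-0, 1--0, 1-0-, 10--

NONE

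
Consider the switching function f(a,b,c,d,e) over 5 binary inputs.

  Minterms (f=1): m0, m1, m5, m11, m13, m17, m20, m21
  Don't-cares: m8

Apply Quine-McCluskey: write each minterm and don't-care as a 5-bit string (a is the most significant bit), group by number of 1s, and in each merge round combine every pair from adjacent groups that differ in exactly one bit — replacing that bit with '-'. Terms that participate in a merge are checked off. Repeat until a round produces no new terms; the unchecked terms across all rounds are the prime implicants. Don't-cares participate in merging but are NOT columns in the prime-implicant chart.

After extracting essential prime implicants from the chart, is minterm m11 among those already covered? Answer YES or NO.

Round 0: 00000✓ 00001✓ 00101✓ 01000✓ 01011 01101✓ 10001✓ 10100✓ 10101✓
Round 1: -0001✓ -0101✓ 0-000 0-101 00-01✓ 0000- 10-01✓ 1010-
Round 2: -0-01
PIs = {-0-01, 0-000, 0-101, 0000-, 01011, 1010-}
Coverage chart:
  m0: 0-000,0000-
  m1: -0-01,0000-
  m5: -0-01,0-101
  m11: 01011 ←essential
  m13: 0-101 ←essential
  m17: -0-01 ←essential
  m20: 1010- ←essential
  m21: -0-01,1010-
Essential: -0-01, 0-101, 01011, 1010-

YES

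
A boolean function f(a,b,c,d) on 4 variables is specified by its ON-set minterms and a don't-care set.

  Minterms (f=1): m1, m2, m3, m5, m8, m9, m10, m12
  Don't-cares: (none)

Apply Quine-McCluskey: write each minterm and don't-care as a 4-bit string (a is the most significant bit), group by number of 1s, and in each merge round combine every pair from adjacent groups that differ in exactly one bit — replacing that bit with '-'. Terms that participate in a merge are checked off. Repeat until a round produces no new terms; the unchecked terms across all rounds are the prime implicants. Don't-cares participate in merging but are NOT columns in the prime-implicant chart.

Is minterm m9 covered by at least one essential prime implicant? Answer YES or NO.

NO

size-2^0 implicants → 0001(✓)  0010(✓)  0011(✓)  0101(✓)  1000(✓)  1001(✓)  1010(✓)  1100(✓)
size-2^1 implicants → -001  -010  0-01  00-1  001-  1-00  10-0  100-
Unchecked terms (primes): -001, -010, 0-01, 00-1, 001-, 1-00, 10-0, 100-
Minterm coverage:
  m1 ⊆ -001,0-01,00-1
  m2 ⊆ -010,001-
  m3 ⊆ 00-1,001-
  m5 ⊆ 0-01 [E]
  m8 ⊆ 1-00,10-0,100-
  m9 ⊆ -001,100-
  m10 ⊆ -010,10-0
  m12 ⊆ 1-00 [E]
E = {0-01, 1-00}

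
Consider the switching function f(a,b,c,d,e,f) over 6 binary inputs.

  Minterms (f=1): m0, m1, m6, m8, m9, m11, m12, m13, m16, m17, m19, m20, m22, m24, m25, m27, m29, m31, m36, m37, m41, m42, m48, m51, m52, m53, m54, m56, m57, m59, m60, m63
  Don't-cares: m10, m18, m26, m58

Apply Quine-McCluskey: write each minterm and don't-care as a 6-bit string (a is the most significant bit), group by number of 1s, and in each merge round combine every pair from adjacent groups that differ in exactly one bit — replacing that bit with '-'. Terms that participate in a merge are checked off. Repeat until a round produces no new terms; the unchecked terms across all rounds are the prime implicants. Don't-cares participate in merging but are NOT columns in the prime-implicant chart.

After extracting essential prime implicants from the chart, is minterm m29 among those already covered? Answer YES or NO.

size-2^0 implicants → 000000(✓)  000001(✓)  000110(✓)  001000(✓)  001001(✓)  001010(✓)  001011(✓)  001100(✓)  001101(✓)  010000(✓)  010001(✓)  010010(✓)  010011(✓)  010100(✓)  010110(✓)  011000(✓)  011001(✓)  011010(✓)  011011(✓)  011101(✓)  011111(✓)  100100(✓)  100101(✓)  101001(✓)  101010(✓)  110000(✓)  110011(✓)  110100(✓)  110101(✓)  110110(✓)  111000(✓)  111001(✓)  111010(✓)  111011(✓)  111100(✓)  111111(✓)
size-2^1 implicants → -01001(✓)  -01010(✓)  -10000(✓)  -10011(✓)  -10100(✓)  -10110(✓)  -11000(✓)  -11001(✓)  -11010(✓)  -11011(✓)  -11111(✓)  0-0000(✓)  0-0001(✓)  0-0110  0-1000(✓)  0-1001(✓)  0-1010(✓)  0-1011(✓)  0-1101(✓)  00-000(✓)  00-001(✓)  00000-(✓)  001-00(✓)  001-01(✓)  0010-0(✓)  0010-1(✓)  00100-(✓)  00101-(✓)  00110-(✓)  01-000(✓)  01-001(✓)  01-010(✓)  01-011(✓)  010-00(✓)  010-10(✓)  0100-0(✓)  0100-1(✓)  01000-(✓)  01001-(✓)  0101-0(✓)  011-01(✓)  011-11(✓)  0110-0(✓)  0110-1(✓)  01100-(✓)  01101-(✓)  0111-1(✓)  1-0100(✓)  1-0101(✓)  1-1001(✓)  1-1010(✓)  10010-(✓)  11-000(✓)  11-011(✓)  11-100(✓)  110-00(✓)  1101-0(✓)  11010-(✓)  111-00(✓)  111-11(✓)  1110-0(✓)  1110-1(✓)  11100-(✓)  11101-(✓)
size-2^2 implicants → --1001  --1010  -1-000  -1-011  -10-00  -101-0  -11-11  -110-0(✓)  -110-1(✓)  -1100-(✓)  -1101-(✓)  0--000(✓)  0--001(✓)  0-000-(✓)  0-1-01  0-10-0(✓)  0-10-1(✓)  0-100-(✓)  0-101-(✓)  00-00-(✓)  001-0-  0010--(✓)  01-0-0(✓)  01-0-1(✓)  01-00-(✓)  01-01-(✓)  010--0  0100--(✓)  011--1  0110--(✓)  1-010-  11--00  1110--(✓)
size-2^3 implicants → -110--  0--00-  0-10--  01-0--
Unchecked terms (primes): --1001, --1010, -1-000, -1-011, -10-00, -101-0, -11-11, -110--, 0--00-, 0-0110, 0-1-01, 0-10--, 001-0-, 01-0--, 010--0, 011--1, 1-010-, 11--00
Minterm coverage:
  m0 ⊆ 0--00- [E]
  m1 ⊆ 0--00- [E]
  m6 ⊆ 0-0110 [E]
  m8 ⊆ 0--00-,0-10--,001-0-
  m9 ⊆ --1001,0--00-,0-1-01,0-10--,001-0-
  m11 ⊆ 0-10-- [E]
  m12 ⊆ 001-0- [E]
  m13 ⊆ 0-1-01,001-0-
  m16 ⊆ -1-000,-10-00,0--00-,01-0--,010--0
  m17 ⊆ 0--00-,01-0--
  m19 ⊆ -1-011,01-0--
  m20 ⊆ -10-00,-101-0,010--0
  m22 ⊆ -101-0,0-0110,010--0
  m24 ⊆ -1-000,-110--,0--00-,0-10--,01-0--
  m25 ⊆ --1001,-110--,0--00-,0-1-01,0-10--,01-0--,011--1
  m27 ⊆ -1-011,-11-11,-110--,0-10--,01-0--,011--1
  m29 ⊆ 0-1-01,011--1
  m31 ⊆ -11-11,011--1
  m36 ⊆ 1-010- [E]
  m37 ⊆ 1-010- [E]
  m41 ⊆ --1001 [E]
  m42 ⊆ --1010 [E]
  m48 ⊆ -1-000,-10-00,11--00
  m51 ⊆ -1-011 [E]
  m52 ⊆ -10-00,-101-0,1-010-,11--00
  m53 ⊆ 1-010- [E]
  m54 ⊆ -101-0 [E]
  m56 ⊆ -1-000,-110--,11--00
  m57 ⊆ --1001,-110--
  m59 ⊆ -1-011,-11-11,-110--
  m60 ⊆ 11--00 [E]
  m63 ⊆ -11-11 [E]
E = {--1001, --1010, -1-011, -101-0, -11-11, 0--00-, 0-0110, 0-10--, 001-0-, 1-010-, 11--00}

NO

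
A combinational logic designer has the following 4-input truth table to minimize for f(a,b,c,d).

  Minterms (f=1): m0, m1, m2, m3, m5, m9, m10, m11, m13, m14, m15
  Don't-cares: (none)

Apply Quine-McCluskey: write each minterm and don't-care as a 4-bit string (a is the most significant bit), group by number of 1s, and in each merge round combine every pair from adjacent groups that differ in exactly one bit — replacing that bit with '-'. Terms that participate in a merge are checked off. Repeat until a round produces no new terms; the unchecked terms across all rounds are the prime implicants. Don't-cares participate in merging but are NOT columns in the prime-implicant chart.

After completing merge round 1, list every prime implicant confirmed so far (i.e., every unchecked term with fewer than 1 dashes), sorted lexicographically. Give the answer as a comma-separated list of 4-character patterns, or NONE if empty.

NONE

Round 0: 0000✓ 0001✓ 0010✓ 0011✓ 0101✓ 1001✓ 1010✓ 1011✓ 1101✓ 1110✓ 1111✓
Round 1: -001✓ -010✓ -011✓ -101✓ 0-01✓ 00-0✓ 00-1✓ 000-✓ 001-✓ 1-01✓ 1-10✓ 1-11✓ 10-1✓ 101-✓ 11-1✓ 111-✓
Round 2: --01 -0-1 -01- 00-- 1--1 1-1-
PIs = {--01, -0-1, -01-, 00--, 1--1, 1-1-}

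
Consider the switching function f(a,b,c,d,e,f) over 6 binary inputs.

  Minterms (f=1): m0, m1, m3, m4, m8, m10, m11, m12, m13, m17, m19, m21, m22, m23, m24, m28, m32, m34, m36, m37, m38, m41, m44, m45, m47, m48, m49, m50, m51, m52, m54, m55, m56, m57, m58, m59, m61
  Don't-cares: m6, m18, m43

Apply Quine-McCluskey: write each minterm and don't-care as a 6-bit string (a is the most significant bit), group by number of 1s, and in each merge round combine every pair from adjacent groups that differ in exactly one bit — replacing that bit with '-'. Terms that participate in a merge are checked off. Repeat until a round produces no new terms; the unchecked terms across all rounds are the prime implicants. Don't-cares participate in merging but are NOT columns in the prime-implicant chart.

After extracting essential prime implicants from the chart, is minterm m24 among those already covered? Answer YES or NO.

YES

[col 0] 000000*, 000001*, 000011*, 000100*, 000110*, 001000*, 001010*, 001011*, 001100*, 001101*, 010001*, 010010*, 010011*, 010101*, 010110*, 010111*, 011000*, 011100*, 100000*, 100010*, 100100*, 100101*, 100110*, 101001*, 101011*, 101100*, 101101*, 101111*, 110000*, 110001*, 110010*, 110011*, 110100*, 110110*, 110111*, 111000*, 111001*, 111010*, 111011*, 111101*
[col 1] -00000*, -00100*, -00110*, -01011, -01100*, -01101*, -10001*, -10010*, -10011*, -10110*, -10111*, -11000, 0-0001*, 0-0011*, 0-0110*, 0-1000*, 0-1100*, 00-000*, 00-011, 00-100*, 000-00*, 0000-1*, 00000-, 0001-0*, 001-00*, 0010-0, 00101-, 00110-*, 010-01*, 010-10*, 010-11*, 0100-1*, 01001-*, 0101-1*, 01011-*, 011-00*, 1-0000*, 1-0010*, 1-0100*, 1-0110*, 1-1001*, 1-1011*, 1-1101*, 10-100*, 10-101*, 100-00*, 100-10*, 1000-0*, 1001-0*, 10010-*, 101-01*, 101-11*, 1010-1*, 1011-1*, 10110-*, 11-000*, 11-001*, 11-010*, 11-011*, 110-00*, 110-10*, 110-11*, 1100-0*, 1100-1*, 11000-*, 11001-*, 1101-0*, 11011-*, 111-01*, 1110-0*, 1110-1*, 11100-*, 11101-*
[col 2] --0110, -0-100, -00-00, -001-0, -0110-, -10-10*, -10-11*, -100-1, -1001-*, -1011-*, 0-00-1, 0-1-00, 00--00, 010--1, 010-1-*, 1-0-00*, 1-0-10*, 1-00-0*, 1-01-0*, 1-1-01, 1-10-1, 10-10-, 100--0*, 101--1, 11-0-0*, 11-0-1*, 11-00-*, 11-01-*, 110--0*, 110-1-*, 1100--*, 1110--*
[col 3] -10-1-, 1-0--0, 11-0--
Prime implicants: --0110, -0-100, -00-00, -001-0, -01011, -0110-, -10-1-, -100-1, -11000, 0-00-1, 0-1-00, 00--00, 00-011, 00000-, 0010-0, 00101-, 010--1, 1-0--0, 1-1-01, 1-10-1, 10-10-, 101--1, 11-0--
PI chart (minterm → PIs covering it):
  0 | -00-00,00--00,00000-
  1 | 0-00-1,00000-
  3 | 0-00-1,00-011
  4 | -0-100,-00-00,-001-0,00--00
  8 | 0-1-00,00--00,0010-0
  10 | 0010-0,00101-
  11 | -01011,00-011,00101-
  12 | -0-100,-0110-,0-1-00,00--00
  13 | -0110-  (sole → essential)
  17 | -100-1,0-00-1,010--1
  19 | -10-1-,-100-1,0-00-1,010--1
  21 | 010--1  (sole → essential)
  22 | --0110,-10-1-
  23 | -10-1-,010--1
  24 | -11000,0-1-00
  28 | 0-1-00  (sole → essential)
  32 | -00-00,1-0--0
  34 | 1-0--0  (sole → essential)
  36 | -0-100,-00-00,-001-0,1-0--0,10-10-
  37 | 10-10-  (sole → essential)
  38 | --0110,-001-0,1-0--0
  41 | 1-1-01,1-10-1,101--1
  44 | -0-100,-0110-,10-10-
  45 | -0110-,1-1-01,10-10-,101--1
  47 | 101--1  (sole → essential)
  48 | 1-0--0,11-0--
  49 | -100-1,11-0--
  50 | -10-1-,1-0--0,11-0--
  51 | -10-1-,-100-1,11-0--
  52 | 1-0--0  (sole → essential)
  54 | --0110,-10-1-,1-0--0
  55 | -10-1-  (sole → essential)
  56 | -11000,11-0--
  57 | 1-1-01,1-10-1,11-0--
  58 | 11-0--  (sole → essential)
  59 | 1-10-1,11-0--
  61 | 1-1-01  (sole → essential)
Essential prime implicants: -0110-, -10-1-, 0-1-00, 010--1, 1-0--0, 1-1-01, 10-10-, 101--1, 11-0--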